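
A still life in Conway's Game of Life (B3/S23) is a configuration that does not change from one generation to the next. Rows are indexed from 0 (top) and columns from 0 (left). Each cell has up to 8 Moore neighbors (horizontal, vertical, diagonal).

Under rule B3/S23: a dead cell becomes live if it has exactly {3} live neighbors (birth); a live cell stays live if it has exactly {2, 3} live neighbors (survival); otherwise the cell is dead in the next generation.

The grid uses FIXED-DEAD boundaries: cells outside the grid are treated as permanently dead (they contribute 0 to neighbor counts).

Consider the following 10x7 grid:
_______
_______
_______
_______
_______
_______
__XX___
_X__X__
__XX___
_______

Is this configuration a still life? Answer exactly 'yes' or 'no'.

Compute generation 1 and compare to generation 0 (given above):
Generation 1:
_______
_______
_______
_______
_______
_______
__XX___
_X__X__
__XX___
_______
The grids are IDENTICAL -> still life.

Answer: yes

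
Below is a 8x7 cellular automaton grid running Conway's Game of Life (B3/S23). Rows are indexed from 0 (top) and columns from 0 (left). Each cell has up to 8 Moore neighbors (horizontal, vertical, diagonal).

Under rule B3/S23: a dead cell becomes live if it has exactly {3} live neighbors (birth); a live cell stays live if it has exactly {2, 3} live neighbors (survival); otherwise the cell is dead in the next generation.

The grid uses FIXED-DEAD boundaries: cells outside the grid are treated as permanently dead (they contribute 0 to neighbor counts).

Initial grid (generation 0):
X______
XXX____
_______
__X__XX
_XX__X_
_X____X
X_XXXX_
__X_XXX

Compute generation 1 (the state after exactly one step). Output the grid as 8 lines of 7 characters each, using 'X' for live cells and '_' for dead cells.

Answer: X______
XX_____
__X____
_XX__XX
_XX__X_
X_____X
__X____
_XX___X

Derivation:
Simulating step by step:
Generation 0 (given above): 21 live cells
Generation 1: 17 live cells
(generation 1 grid is the final answer)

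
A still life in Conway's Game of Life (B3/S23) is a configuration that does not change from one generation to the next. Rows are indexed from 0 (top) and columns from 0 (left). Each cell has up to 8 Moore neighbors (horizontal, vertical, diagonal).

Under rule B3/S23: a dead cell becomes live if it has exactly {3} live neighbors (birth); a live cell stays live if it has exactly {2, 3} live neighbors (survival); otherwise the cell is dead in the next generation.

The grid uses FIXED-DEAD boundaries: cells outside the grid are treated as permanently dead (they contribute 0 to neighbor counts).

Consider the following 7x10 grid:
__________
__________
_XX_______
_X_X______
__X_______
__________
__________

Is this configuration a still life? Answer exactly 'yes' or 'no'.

Answer: yes

Derivation:
Compute generation 1 and compare to generation 0 (given above):
Generation 1:
__________
__________
_XX_______
_X_X______
__X_______
__________
__________
The grids are IDENTICAL -> still life.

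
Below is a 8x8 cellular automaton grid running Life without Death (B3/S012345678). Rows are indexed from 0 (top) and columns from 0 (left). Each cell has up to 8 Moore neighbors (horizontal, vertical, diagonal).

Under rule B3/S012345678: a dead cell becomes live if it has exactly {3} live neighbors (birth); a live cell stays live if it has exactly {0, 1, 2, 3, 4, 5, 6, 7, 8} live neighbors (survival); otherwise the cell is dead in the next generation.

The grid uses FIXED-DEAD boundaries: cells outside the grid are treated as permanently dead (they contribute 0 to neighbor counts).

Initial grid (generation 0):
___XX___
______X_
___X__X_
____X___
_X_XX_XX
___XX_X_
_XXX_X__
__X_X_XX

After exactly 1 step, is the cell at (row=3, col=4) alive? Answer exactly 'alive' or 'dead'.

Answer: alive

Derivation:
Simulating step by step:
Generation 0 (given above): 22 live cells
Generation 1: 35 live cells
___XX___
___XXXX_
___X_XX_
__X_X_XX
_XXXX_XX
_X_XX_XX
_XXX_X_X
_XX_XXXX

Cell (3,4) at generation 1: 1 -> alive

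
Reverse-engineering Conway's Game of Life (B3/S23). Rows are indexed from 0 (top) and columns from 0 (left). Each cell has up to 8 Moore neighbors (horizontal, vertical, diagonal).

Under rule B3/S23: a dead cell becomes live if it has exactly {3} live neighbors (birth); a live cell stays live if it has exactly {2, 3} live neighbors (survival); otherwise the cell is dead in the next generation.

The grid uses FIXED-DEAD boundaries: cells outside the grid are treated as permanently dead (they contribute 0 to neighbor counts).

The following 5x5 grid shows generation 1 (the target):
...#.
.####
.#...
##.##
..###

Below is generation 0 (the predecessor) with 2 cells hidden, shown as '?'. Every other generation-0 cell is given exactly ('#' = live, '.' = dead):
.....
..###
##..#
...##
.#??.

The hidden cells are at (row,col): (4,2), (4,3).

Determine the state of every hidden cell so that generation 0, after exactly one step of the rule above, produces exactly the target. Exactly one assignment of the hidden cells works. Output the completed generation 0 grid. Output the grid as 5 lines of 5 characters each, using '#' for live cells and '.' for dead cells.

Answer: .....
..###
##..#
...##
.#.#.

Derivation:
Hidden generation-0 cells (in order): (4,2), (4,3).
A hidden cell only influences target cells in its own 3x3 neighborhood. Try each of the 2^2 = 4 assignments, step the completed generation 0 forward once under B3/S23, and compare with the target:
  (4,2)=. (4,3)=. -> step gives (3,2)='#' but target has '.' -> reject
  (4,2)=. (4,3)=# -> step reproduces the target at every cell -> ACCEPT
  (4,2)=# (4,3)=. -> step gives (3,1)='.' but target has '#' -> reject
  (4,2)=# (4,3)=# -> step gives (3,1)='.' but target has '#' -> reject
Unique solution: (4,2)=dead, (4,3)=live.
Check: live-neighbor counts of every cell in the completed generation 0:
01232
23232
12464
33433
10323
Applying B3/S23 to generation 0 with these counts gives:
...#.
.####
.#...
##.##
..###
which matches the target exactly.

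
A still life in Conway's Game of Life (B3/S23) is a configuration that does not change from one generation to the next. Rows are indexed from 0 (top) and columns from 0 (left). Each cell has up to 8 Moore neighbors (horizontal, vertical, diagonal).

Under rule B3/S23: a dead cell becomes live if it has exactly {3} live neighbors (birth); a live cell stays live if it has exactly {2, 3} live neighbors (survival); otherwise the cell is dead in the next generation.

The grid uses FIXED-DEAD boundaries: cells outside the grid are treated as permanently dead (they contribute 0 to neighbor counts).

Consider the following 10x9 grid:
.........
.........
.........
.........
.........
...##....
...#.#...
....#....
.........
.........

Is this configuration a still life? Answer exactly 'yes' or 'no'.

Compute generation 1 and compare to generation 0 (given above):
Generation 1:
.........
.........
.........
.........
.........
...##....
...#.#...
....#....
.........
.........
The grids are IDENTICAL -> still life.

Answer: yes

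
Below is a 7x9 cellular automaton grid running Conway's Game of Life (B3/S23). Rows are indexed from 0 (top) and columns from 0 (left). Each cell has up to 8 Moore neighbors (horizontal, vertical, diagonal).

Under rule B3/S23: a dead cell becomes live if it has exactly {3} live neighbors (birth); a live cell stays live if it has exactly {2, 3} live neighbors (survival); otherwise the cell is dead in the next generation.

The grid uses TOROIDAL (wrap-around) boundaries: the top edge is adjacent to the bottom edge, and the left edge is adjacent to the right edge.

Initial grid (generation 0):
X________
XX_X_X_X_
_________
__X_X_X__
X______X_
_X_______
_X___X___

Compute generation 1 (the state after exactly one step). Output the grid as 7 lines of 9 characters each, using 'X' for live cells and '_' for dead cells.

Simulating step by step:
Generation 0 (given above): 14 live cells
Generation 1: 19 live cells
(generation 1 grid is the final answer)

Answer: X_X_X_X_X
XX______X
_XXXXXX__
_________
_X_______
XX_______
XX_______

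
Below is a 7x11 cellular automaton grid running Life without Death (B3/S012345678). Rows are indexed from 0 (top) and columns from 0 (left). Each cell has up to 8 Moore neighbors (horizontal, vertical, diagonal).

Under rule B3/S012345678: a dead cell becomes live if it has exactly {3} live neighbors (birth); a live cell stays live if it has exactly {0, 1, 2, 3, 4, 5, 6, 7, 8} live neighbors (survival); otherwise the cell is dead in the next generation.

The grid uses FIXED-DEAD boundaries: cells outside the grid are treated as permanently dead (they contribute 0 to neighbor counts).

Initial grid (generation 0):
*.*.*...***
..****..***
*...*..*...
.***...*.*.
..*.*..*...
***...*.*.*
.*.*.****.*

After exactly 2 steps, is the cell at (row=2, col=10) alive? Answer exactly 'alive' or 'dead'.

Answer: alive

Derivation:
Simulating step by step:
Generation 0 (given above): 37 live cells
Generation 1: 50 live cells
***.**..***
..****.****
*...****..*
.****.**.*.
*.*.*.**.*.
***.*.*.*.*
**.*.****.*
Generation 2: 57 live cells
***.*******
*.****.****
*...****..*
*****.**.**
*.*.*.**.**
***.*.*.*.*
**.******.*

Cell (2,10) at generation 2: 1 -> alive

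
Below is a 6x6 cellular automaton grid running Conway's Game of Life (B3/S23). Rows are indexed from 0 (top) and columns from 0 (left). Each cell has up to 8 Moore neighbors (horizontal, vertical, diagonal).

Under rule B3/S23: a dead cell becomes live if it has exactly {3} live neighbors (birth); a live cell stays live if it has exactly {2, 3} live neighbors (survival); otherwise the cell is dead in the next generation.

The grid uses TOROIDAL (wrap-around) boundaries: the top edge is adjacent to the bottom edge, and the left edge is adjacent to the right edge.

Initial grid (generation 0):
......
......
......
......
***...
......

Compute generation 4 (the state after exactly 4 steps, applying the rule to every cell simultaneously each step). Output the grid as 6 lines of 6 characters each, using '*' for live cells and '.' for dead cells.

Simulating step by step:
Generation 0 (given above): 3 live cells
Generation 1: 3 live cells
......
......
......
.*....
.*....
.*....
Generation 2: 3 live cells
......
......
......
......
***...
......
Generation 3: 3 live cells
......
......
......
.*....
.*....
.*....
Generation 4: 3 live cells
(generation 4 grid is the final answer)

Answer: ......
......
......
......
***...
......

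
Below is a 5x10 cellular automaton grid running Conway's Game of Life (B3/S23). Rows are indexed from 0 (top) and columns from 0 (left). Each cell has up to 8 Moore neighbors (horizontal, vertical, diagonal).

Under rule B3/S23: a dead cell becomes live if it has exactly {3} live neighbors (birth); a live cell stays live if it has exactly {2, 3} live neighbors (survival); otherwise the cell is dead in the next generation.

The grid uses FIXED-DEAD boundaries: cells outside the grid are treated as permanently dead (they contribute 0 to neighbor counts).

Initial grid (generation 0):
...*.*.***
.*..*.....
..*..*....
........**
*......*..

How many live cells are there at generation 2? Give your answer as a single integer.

Answer: 10

Derivation:
Simulating step by step:
Generation 0 (given above): 13 live cells
Generation 1: 10 live cells
....*...*.
..*****.*.
..........
........*.
........*.
Generation 2: 10 live cells
....*..*..
...***.*..
...***.*..
..........
..........
Population at generation 2: 10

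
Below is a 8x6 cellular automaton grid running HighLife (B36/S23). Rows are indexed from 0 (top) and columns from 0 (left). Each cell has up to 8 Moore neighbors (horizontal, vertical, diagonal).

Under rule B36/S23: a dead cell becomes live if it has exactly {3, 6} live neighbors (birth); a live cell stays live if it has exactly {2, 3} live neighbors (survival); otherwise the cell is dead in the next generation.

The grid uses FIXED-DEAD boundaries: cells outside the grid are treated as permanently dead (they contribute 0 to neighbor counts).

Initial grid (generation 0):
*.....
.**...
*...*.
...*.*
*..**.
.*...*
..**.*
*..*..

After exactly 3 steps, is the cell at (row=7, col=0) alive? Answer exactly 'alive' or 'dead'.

Answer: dead

Derivation:
Simulating step by step:
Generation 0 (given above): 17 live cells
Generation 1: 20 live cells
.*....
**....
.****.
...*.*
..**.*
.*...*
.***..
..***.
Generation 2: 20 live cells
**....
*..*..
**.**.
.**.**
..**.*
.**...
.*....
.*..*.
Generation 3: 14 live cells
**....
...**.
*....*
*..*.*
.....*
.*.*..
**....
......

Cell (7,0) at generation 3: 0 -> dead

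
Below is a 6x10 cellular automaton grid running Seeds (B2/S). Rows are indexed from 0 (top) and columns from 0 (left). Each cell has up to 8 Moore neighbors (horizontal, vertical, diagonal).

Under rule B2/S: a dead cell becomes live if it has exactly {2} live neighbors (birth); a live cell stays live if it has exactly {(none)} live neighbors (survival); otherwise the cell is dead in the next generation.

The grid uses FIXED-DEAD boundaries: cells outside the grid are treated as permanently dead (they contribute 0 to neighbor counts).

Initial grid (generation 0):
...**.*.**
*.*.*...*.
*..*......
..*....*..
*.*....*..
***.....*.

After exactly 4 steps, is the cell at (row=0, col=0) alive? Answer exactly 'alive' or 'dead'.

Simulating step by step:
Generation 0 (given above): 20 live cells
Generation 1: 11 live cells
.**.......
..........
....*..**.
*.....*.*.
......*...
...*...*..
Generation 2: 12 live cells
..........
.***...**.
.....**..*
.........*
.....*..*.
......*...
Generation 3: 17 live cells
.*.*...**.
....**...*
.*.**.....
....*..*..
......**.*
.....*.*..
Generation 4: 13 live cells
..*..**..*
**....**..
..*...*.*.
..*.......
....*.....
..........

Cell (0,0) at generation 4: 0 -> dead

Answer: dead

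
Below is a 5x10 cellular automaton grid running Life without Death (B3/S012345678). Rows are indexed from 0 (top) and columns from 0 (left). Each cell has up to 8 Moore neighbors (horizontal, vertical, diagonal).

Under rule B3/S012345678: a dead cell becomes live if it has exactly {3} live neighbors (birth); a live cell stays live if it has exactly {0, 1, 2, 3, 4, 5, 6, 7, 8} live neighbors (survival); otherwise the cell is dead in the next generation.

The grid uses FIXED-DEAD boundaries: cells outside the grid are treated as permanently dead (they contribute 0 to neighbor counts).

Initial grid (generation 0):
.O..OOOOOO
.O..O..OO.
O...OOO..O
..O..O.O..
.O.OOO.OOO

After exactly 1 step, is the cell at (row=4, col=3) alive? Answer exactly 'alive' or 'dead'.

Simulating step by step:
Generation 0 (given above): 26 live cells
Generation 1: 33 live cells
.O..OOOOOO
OO.OO..OO.
OO.OOOO..O
.OO..O.O.O
.OOOOO.OOO

Cell (4,3) at generation 1: 1 -> alive

Answer: alive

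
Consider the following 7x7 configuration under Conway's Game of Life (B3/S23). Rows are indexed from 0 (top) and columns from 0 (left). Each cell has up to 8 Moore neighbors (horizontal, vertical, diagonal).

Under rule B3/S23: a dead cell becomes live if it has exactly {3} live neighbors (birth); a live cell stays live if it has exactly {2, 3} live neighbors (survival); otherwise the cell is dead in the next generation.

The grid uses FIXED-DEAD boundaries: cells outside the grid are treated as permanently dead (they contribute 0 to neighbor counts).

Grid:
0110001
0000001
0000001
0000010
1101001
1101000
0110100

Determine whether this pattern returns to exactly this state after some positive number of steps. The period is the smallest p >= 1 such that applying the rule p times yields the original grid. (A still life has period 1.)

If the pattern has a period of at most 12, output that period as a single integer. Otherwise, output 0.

Answer: 0

Derivation:
Simulating and comparing each generation to the original:
Gen 0 (original, given above): 16 live cells
Gen 1: 15 live cells, differs from original
Gen 2: 12 live cells, differs from original
Gen 3: 10 live cells, differs from original
Gen 4: 10 live cells, differs from original
Gen 5: 8 live cells, differs from original
Gen 6: 6 live cells, differs from original
Gen 7: 5 live cells, differs from original
Gen 8: 5 live cells, differs from original
Gen 9: 5 live cells, differs from original
Gen 10: 5 live cells, differs from original
Gen 11: 5 live cells, differs from original
Gen 12: 5 live cells, differs from original
No period found within 12 steps.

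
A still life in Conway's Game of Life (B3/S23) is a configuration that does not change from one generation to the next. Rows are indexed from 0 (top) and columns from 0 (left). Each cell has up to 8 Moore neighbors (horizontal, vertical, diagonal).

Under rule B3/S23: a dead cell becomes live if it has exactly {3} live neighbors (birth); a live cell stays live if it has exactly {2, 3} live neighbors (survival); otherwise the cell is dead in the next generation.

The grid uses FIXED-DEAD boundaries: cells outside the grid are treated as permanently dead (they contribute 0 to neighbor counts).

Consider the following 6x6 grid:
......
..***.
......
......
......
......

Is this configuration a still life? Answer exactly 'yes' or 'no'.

Compute generation 1 and compare to generation 0 (given above):
Generation 1:
...*..
...*..
...*..
......
......
......
Cell (0,3) differs: gen0=0 vs gen1=1 -> NOT a still life.

Answer: no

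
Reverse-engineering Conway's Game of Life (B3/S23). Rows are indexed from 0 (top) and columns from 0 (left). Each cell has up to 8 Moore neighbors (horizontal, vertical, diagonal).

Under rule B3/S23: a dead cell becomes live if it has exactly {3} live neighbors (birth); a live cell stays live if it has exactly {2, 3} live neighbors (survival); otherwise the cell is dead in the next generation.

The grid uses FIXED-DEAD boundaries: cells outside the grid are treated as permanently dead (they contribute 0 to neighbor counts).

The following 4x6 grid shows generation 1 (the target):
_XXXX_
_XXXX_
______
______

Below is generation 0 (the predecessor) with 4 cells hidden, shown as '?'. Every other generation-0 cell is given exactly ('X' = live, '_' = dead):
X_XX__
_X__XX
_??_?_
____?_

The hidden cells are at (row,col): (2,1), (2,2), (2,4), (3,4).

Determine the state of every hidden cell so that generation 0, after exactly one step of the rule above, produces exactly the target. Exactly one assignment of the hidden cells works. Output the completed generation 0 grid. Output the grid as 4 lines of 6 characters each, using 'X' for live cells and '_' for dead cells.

Hidden generation-0 cells (in order): (2,1), (2,2), (2,4), (3,4).
A hidden cell only influences target cells in its own 3x3 neighborhood. Try each of the 2^4 = 16 assignments, step the completed generation 0 forward once under B3/S23, and compare with the target:
  (2,1)=_ (2,2)=_ (2,4)=_ (3,4)=_ -> step reproduces the target at every cell -> ACCEPT
  (2,1)=_ (2,2)=_ (2,4)=_ (3,4)=X -> step gives (2,4)='X' but target has '_' -> reject
  (2,1)=_ (2,2)=_ (2,4)=X (3,4)=_ -> step gives (1,3)='_' but target has 'X' -> reject
  (2,1)=_ (2,2)=_ (2,4)=X (3,4)=X -> step gives (1,3)='_' but target has 'X' -> reject
  (2,1)=_ (2,2)=X (2,4)=_ (3,4)=_ -> step gives (1,2)='_' but target has 'X' -> reject
  (2,1)=_ (2,2)=X (2,4)=_ (3,4)=X -> step gives (1,2)='_' but target has 'X' -> reject
  (2,1)=_ (2,2)=X (2,4)=X (3,4)=_ -> step gives (1,2)='_' but target has 'X' -> reject
  (2,1)=_ (2,2)=X (2,4)=X (3,4)=X -> step gives (1,2)='_' but target has 'X' -> reject
  (2,1)=X (2,2)=_ (2,4)=_ (3,4)=_ -> step gives (1,0)='X' but target has '_' -> reject
  (2,1)=X (2,2)=_ (2,4)=_ (3,4)=X -> step gives (1,0)='X' but target has '_' -> reject
  (2,1)=X (2,2)=_ (2,4)=X (3,4)=_ -> step gives (1,0)='X' but target has '_' -> reject
  (2,1)=X (2,2)=_ (2,4)=X (3,4)=X -> step gives (1,0)='X' but target has '_' -> reject
  (2,1)=X (2,2)=X (2,4)=_ (3,4)=_ -> step gives (1,0)='X' but target has '_' -> reject
  (2,1)=X (2,2)=X (2,4)=_ (3,4)=X -> step gives (1,0)='X' but target has '_' -> reject
  (2,1)=X (2,2)=X (2,4)=X (3,4)=_ -> step gives (1,0)='X' but target has '_' -> reject
  (2,1)=X (2,2)=X (2,4)=X (3,4)=X -> step gives (1,0)='X' but target has '_' -> reject
Unique solution: (2,1)=dead, (2,2)=dead, (2,4)=dead, (3,4)=dead.
Check: live-neighbor counts of every cell in the completed generation 0:
132232
223321
111122
000000
Applying B3/S23 to generation 0 with these counts gives:
_XXXX_
_XXXX_
______
______
which matches the target exactly.

Answer: X_XX__
_X__XX
______
______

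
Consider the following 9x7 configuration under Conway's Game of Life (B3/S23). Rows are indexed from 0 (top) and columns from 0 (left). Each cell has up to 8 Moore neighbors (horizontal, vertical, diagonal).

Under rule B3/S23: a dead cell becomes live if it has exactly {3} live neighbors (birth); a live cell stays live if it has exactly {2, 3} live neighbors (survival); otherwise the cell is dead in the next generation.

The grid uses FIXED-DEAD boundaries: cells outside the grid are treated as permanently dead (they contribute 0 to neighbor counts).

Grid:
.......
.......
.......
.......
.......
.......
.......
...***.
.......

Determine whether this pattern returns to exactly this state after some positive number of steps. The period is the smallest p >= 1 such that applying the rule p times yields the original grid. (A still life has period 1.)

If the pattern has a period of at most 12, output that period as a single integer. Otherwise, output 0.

Simulating and comparing each generation to the original:
Gen 0 (original, given above): 3 live cells
Gen 1: 3 live cells, differs from original
Gen 2: 3 live cells, MATCHES original -> period = 2

Answer: 2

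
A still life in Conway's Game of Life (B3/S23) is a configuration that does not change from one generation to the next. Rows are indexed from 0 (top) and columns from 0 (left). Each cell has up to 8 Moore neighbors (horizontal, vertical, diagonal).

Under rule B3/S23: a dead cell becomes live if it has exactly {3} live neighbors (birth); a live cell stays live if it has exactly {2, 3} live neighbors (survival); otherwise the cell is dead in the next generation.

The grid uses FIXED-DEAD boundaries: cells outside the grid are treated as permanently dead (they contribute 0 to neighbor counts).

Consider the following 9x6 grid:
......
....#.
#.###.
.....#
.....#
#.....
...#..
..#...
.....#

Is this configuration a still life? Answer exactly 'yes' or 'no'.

Compute generation 1 and compare to generation 0 (given above):
Generation 1:
......
....#.
...###
...#.#
......
......
......
......
......
Cell (2,0) differs: gen0=1 vs gen1=0 -> NOT a still life.

Answer: no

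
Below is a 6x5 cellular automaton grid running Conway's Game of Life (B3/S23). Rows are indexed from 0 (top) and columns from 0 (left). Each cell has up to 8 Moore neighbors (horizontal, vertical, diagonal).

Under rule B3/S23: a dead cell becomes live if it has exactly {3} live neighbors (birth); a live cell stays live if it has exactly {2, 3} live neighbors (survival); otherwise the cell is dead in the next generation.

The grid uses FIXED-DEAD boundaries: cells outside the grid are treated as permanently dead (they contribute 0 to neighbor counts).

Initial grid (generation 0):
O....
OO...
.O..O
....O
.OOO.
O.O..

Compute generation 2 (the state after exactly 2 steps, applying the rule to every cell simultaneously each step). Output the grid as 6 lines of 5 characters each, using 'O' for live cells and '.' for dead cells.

Answer: OO...
..O..
..O..
...O.
.O..O
.O.O.

Derivation:
Simulating step by step:
Generation 0 (given above): 11 live cells
Generation 1: 13 live cells
OO...
OO...
OO...
.O..O
.OOO.
..OO.
Generation 2: 9 live cells
(generation 2 grid is the final answer)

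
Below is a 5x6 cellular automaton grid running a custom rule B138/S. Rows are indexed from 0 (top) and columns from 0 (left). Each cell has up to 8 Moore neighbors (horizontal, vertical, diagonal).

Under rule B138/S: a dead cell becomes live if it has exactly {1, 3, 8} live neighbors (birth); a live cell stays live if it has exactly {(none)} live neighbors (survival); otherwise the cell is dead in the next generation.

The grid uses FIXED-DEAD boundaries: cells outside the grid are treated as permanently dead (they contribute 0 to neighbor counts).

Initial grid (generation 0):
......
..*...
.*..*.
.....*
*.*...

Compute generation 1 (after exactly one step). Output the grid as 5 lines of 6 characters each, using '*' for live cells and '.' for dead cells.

Simulating step by step:
Generation 0 (given above): 6 live cells
Generation 1: 11 live cells
(generation 1 grid is the final answer)

Answer: .***..
*...**
*.....
.*....
...***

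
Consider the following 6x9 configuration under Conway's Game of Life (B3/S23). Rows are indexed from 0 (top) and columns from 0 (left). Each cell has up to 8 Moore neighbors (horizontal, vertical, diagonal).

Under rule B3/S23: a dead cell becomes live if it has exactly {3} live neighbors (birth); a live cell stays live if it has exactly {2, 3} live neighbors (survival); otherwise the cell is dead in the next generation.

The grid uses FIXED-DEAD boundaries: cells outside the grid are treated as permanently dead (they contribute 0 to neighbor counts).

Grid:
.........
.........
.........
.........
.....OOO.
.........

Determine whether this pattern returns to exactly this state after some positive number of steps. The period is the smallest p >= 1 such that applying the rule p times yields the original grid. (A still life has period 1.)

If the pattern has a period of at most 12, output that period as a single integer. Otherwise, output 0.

Answer: 2

Derivation:
Simulating and comparing each generation to the original:
Gen 0 (original, given above): 3 live cells
Gen 1: 3 live cells, differs from original
Gen 2: 3 live cells, MATCHES original -> period = 2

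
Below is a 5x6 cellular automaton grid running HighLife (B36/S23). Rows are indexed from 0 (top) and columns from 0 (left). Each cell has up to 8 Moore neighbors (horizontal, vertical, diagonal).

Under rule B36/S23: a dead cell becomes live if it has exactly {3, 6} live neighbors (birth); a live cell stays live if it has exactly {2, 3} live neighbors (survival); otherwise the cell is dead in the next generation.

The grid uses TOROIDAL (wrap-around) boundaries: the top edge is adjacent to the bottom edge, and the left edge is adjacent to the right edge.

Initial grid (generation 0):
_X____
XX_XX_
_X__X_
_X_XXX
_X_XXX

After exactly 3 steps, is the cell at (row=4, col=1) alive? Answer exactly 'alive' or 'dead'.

Simulating step by step:
Generation 0 (given above): 15 live cells
Generation 1: 11 live cells
_X____
XX_XXX
_X____
_X____
_X_X_X
Generation 2: 11 live cells
XX_X__
_X__XX
_X__XX
_X____
_X____
Generation 3: 13 live cells
_X__XX
XX_X__
_XX_XX
_XX___
_X____

Cell (4,1) at generation 3: 1 -> alive

Answer: alive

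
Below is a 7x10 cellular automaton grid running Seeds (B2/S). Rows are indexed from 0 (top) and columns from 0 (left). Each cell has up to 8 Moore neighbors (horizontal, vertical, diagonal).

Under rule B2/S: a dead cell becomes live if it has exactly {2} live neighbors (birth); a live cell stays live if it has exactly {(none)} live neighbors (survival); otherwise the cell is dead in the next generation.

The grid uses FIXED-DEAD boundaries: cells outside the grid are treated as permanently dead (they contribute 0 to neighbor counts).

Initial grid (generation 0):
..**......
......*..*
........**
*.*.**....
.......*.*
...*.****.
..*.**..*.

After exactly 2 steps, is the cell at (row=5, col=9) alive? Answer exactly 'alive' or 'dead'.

Simulating step by step:
Generation 0 (given above): 21 live cells
Generation 1: 16 live cells
..........
..**...*..
.*.**.**..
.*.*..**..
.**.......
..*.......
.........*
Generation 2: 11 live cells
..**......
.*...*..*.
*.........
........*.
*.....**..
...*......
..........

Cell (5,9) at generation 2: 0 -> dead

Answer: dead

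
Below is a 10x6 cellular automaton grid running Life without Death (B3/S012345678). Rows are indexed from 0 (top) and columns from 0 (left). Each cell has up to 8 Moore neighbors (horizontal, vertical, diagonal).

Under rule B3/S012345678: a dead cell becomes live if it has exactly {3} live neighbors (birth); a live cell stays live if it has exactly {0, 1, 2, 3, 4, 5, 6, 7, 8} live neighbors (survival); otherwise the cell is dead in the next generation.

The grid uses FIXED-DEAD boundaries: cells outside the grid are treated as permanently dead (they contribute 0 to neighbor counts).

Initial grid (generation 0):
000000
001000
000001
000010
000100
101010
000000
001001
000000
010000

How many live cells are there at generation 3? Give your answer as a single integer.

Simulating step by step:
Generation 0 (given above): 10 live cells
Generation 1: 14 live cells
000000
001000
000001
000010
000110
101110
010100
001001
000000
010000
Generation 2: 19 live cells
000000
001000
000001
000111
001111
111110
010100
001001
000000
010000
Generation 3: 23 live cells
000000
001000
000101
001111
001111
111111
110100
001001
000000
010000
Population at generation 3: 23

Answer: 23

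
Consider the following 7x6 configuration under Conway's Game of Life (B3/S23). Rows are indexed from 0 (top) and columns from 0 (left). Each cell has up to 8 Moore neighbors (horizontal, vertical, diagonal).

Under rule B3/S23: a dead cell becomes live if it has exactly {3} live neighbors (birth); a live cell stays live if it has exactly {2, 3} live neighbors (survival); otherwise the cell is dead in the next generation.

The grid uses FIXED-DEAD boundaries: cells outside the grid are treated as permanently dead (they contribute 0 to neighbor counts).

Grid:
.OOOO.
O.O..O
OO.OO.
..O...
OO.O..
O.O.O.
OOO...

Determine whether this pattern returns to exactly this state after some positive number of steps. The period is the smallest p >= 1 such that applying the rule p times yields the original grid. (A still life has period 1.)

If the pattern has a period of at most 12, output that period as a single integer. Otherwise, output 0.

Answer: 0

Derivation:
Simulating and comparing each generation to the original:
Gen 0 (original, given above): 21 live cells
Gen 1: 15 live cells, differs from original
Gen 2: 13 live cells, differs from original
Gen 3: 15 live cells, differs from original
Gen 4: 13 live cells, differs from original
Gen 5: 15 live cells, differs from original
Gen 6: 12 live cells, differs from original
Gen 7: 10 live cells, differs from original
Gen 8: 9 live cells, differs from original
Gen 9: 8 live cells, differs from original
Gen 10: 9 live cells, differs from original
Gen 11: 7 live cells, differs from original
Gen 12: 7 live cells, differs from original
No period found within 12 steps.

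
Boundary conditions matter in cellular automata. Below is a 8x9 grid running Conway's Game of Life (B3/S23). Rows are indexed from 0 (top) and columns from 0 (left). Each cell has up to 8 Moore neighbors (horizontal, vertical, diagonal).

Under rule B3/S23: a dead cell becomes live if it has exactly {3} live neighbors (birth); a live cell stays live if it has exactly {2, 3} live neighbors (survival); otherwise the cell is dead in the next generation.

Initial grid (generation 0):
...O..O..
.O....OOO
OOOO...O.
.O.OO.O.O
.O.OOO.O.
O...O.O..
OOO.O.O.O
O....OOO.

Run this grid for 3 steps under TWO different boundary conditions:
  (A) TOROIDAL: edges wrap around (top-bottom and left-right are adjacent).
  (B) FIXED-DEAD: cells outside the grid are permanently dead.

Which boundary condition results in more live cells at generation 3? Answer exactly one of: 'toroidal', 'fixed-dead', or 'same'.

Under TOROIDAL boundary, generation 3:
O...OO..O
O.O...O..
O.O....O.
.........
O.....O..
.....OOOO
.OO.OO...
OOO.O....
Population = 24

Under FIXED-DEAD boundary, generation 3:
.OO...OO.
O......O.
.........
.........
.......O.
......OO.
OO..O.O..
....OOO..
Population = 16

Comparison: toroidal=24, fixed-dead=16 -> toroidal

Answer: toroidal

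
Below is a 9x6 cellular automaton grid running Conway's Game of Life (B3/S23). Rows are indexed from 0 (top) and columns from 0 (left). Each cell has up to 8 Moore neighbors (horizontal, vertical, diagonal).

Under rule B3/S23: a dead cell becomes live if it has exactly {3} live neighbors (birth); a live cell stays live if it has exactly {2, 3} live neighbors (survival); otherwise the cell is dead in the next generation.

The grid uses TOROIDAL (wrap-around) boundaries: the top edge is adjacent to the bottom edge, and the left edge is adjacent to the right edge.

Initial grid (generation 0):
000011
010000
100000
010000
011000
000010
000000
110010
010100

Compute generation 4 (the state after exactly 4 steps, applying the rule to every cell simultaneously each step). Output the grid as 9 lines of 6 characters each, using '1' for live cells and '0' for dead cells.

Answer: 010101
000000
001000
000000
000000
110000
000000
000000
011000

Derivation:
Simulating step by step:
Generation 0 (given above): 13 live cells
Generation 1: 19 live cells
101010
100001
110000
111000
011000
000000
000001
111000
011100
Generation 2: 11 live cells
101010
000000
001000
000000
101000
000000
110000
100100
000001
Generation 3: 15 live cells
000001
010100
000000
010000
000000
100000
110000
110001
110111
Generation 4: 8 live cells
(generation 4 grid is the final answer)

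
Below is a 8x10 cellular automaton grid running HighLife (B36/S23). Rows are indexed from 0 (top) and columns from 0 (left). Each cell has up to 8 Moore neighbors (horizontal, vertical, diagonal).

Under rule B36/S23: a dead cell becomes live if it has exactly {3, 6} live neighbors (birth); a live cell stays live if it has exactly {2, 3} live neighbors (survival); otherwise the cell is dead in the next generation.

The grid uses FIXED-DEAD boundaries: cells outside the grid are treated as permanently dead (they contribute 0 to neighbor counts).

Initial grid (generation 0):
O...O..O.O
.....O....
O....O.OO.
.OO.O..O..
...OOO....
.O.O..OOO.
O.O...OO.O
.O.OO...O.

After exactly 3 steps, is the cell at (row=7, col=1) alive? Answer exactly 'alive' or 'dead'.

Simulating step by step:
Generation 0 (given above): 30 live cells
Generation 1: 28 live cells
..........
....OO.O..
.O..OO.OO.
.OO....OO.
.O...O..O.
.O.O....O.
O...OOO..O
.OOO...OO.
Generation 2: 39 live cells
..........
....OO.OO.
.OOOOO....
OOO.OO...O
OO......OO
OOO...OOOO
O...OOO..O
.OOOOOOOO.
Generation 3: 22 live cells
..........
..O..OO...
O.......O.
.....O..OO
...O.OO...
..O...O...
OO......OO
.OOO...OO.

Cell (7,1) at generation 3: 1 -> alive

Answer: alive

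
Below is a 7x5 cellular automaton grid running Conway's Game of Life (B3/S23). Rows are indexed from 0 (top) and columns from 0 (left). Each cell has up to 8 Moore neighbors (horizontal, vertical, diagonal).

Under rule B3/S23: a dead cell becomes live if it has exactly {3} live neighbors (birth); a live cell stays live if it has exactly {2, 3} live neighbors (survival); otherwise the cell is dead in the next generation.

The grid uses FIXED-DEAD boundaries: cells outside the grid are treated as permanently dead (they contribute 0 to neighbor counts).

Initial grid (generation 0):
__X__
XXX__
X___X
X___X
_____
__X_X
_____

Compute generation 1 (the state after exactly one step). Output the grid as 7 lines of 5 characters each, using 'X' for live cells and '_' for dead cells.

Simulating step by step:
Generation 0 (given above): 10 live cells
Generation 1: 7 live cells
(generation 1 grid is the final answer)

Answer: __X__
X_XX_
X__X_
_____
___X_
_____
_____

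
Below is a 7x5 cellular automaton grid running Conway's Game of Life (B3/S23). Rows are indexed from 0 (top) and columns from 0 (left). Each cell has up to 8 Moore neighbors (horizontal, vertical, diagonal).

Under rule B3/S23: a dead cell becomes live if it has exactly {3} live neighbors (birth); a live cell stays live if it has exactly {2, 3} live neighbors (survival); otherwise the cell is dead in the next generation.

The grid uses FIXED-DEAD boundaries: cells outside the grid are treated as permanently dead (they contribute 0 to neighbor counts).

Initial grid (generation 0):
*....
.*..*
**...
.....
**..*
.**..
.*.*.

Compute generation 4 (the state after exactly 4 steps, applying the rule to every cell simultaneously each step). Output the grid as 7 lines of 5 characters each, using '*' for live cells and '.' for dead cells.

Answer: .....
**...
*.*..
*.**.
*.*..
.**..
.....

Derivation:
Simulating step by step:
Generation 0 (given above): 12 live cells
Generation 1: 8 live cells
.....
.*...
**...
.....
***..
...*.
.*...
Generation 2: 8 live cells
.....
**...
**...
..*..
.**..
*....
.....
Generation 3: 9 live cells
.....
**...
*.*..
*.*..
.**..
.*...
.....
Generation 4: 11 live cells
(generation 4 grid is the final answer)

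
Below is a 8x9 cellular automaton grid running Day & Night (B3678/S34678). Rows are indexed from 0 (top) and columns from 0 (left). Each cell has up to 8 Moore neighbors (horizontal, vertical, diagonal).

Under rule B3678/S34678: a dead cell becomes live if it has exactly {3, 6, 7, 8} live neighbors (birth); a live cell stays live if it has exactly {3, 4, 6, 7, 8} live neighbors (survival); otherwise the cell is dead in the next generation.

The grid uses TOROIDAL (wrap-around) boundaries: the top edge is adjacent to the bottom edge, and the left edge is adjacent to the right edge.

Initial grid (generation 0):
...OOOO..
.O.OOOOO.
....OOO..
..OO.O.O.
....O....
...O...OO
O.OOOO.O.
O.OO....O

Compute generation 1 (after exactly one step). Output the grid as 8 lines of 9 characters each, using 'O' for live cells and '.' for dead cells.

Answer: OO..O.O.O
..OOOOOO.
....OOO..
...O.O...
..O.O.OOO
..OO.OO.O
O.O.O.OOO
..OOO..OO

Derivation:
Simulating step by step:
Generation 0 (given above): 31 live cells
Generation 1: 37 live cells
(generation 1 grid is the final answer)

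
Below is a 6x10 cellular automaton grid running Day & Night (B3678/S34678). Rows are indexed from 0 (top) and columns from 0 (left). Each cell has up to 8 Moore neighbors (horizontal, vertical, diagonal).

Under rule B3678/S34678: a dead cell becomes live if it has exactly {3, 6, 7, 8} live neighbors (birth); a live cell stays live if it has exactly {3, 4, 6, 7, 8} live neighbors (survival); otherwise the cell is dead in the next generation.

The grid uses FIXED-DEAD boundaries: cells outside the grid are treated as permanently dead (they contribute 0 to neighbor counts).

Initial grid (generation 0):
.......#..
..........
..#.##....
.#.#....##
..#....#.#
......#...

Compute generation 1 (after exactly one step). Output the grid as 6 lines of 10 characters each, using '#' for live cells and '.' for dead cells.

Answer: ..........
..........
...#......
...##...#.
..........
..........

Derivation:
Simulating step by step:
Generation 0 (given above): 12 live cells
Generation 1: 4 live cells
(generation 1 grid is the final answer)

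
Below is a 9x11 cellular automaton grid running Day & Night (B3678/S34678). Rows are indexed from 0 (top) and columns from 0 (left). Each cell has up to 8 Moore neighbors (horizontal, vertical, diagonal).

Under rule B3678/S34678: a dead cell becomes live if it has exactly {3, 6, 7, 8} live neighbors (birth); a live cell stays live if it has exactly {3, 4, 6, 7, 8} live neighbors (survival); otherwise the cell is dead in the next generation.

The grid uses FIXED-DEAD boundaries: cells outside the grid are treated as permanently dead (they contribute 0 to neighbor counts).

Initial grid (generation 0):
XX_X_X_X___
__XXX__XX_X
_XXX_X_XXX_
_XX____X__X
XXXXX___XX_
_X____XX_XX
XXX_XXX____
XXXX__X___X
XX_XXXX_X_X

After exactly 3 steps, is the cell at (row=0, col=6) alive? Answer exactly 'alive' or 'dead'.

Simulating step by step:
Generation 0 (given above): 54 live cells
Generation 1: 47 live cells
___X__X_X__
X_X__X_X___
_XX____X_XX
_XXX__XXX__
X__X__X_XX_
_XX___XX_X_
XX___XX__XX
_XX_XXX__X_
XX_XXX_X_X_
Generation 2: 37 live cells
_______X___
__XX___X_X_
X______X___
XX_X__X___X
__XX_XXX_X_
_XX___XX_X_
X__XX____XX
__X__X_X_X_
_X_XXX__X__
Generation 3: 36 live cells
________X__
______X____
___X__X_X__
_X__XXX_X__
X__XXX_X__X
_XX___XX_X_
___X_X_X_XX
_XX_XXX__XX
__X_X_X____

Cell (0,6) at generation 3: 0 -> dead

Answer: dead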